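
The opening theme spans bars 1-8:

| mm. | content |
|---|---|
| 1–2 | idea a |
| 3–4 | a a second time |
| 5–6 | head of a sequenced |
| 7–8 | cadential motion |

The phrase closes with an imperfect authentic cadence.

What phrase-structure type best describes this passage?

Basic idea (bars 1-2) + its repetition (bars 3–4) form the presentation; fragmentation and cadence (bars 5–8) form the continuation — the 8-bar whole is a sentence.

sentence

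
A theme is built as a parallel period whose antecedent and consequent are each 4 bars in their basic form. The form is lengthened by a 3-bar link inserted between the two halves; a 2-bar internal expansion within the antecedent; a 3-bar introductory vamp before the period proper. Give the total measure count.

16 measures

Basic parallel period: 4 + 4 = 8 bars.
8 (basic form) + 3 (link) + 2 (internal expansion) + 3 (introduction) = 16.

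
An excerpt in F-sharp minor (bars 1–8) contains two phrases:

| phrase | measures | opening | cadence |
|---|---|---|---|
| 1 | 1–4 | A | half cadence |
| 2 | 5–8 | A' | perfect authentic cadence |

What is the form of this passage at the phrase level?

parallel period

Phrase 1 ends with a half cadence (weaker) and phrase 2 with a perfect authentic cadence (stronger): antecedent + consequent = a period.
The two phrases open with the same material (A / A'), so the period is parallel.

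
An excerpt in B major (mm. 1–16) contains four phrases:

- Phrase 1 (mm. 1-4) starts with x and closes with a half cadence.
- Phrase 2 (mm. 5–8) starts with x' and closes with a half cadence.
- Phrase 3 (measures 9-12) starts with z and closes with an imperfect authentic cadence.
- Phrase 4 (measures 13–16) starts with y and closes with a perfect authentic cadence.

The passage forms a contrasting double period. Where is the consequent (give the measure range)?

measures 9–16

In a double period the four phrases pair into a large antecedent (phrases 1–2, ending half cadence) and a large consequent (phrases 3–4, ending perfect authentic cadence). The consequent spans measures 9–16.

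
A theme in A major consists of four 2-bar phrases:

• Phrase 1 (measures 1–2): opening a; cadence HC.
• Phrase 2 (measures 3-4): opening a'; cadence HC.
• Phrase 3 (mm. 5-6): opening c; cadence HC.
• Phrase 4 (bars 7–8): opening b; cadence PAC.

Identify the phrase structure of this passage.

contrasting double period

Four phrases in two halves: the first half (mm. 1–4) ends with a half cadence, the second (bars 5-8) with a perfect authentic cadence — a large antecedent–consequent pair, i.e. a double period.
Phrase 3 begins with different material from phrase 1, making it contrasting.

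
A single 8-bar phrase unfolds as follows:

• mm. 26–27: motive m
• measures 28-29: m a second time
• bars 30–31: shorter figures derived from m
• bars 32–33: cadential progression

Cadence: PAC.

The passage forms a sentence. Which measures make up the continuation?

After the presentation (mm. 26–29), the continuation covers the fragmentation through the cadence: bars 30-33.

measures 30–33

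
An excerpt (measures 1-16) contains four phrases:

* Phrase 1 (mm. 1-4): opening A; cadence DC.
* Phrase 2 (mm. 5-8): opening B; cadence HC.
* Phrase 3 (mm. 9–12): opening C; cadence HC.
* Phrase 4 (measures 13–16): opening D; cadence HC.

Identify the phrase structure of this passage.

Phrase 4 ends with a half cadence, no stronger than phrase 2's half cadence, so the four phrases do not form a double period; nor do phrases 3–4 duplicate 1–2, so it is not a repeated period. With no phrase reaching a conclusive cadence, the passage is a phrase group.

phrase group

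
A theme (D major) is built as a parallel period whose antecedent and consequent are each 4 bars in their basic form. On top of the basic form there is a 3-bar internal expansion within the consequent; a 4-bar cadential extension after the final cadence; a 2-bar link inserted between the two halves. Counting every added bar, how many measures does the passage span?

17 measures

Basic parallel period: 4 + 4 = 8 bars.
8 (basic form) + 3 (internal expansion) + 4 (cadential extension) + 2 (link) = 17.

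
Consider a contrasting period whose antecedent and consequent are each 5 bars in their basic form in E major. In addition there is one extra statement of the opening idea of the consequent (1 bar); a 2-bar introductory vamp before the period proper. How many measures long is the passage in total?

13 measures

Basic contrasting period: 5 + 5 = 10 bars.
10 (basic form) + 1 (extra statement) + 2 (introduction) = 13.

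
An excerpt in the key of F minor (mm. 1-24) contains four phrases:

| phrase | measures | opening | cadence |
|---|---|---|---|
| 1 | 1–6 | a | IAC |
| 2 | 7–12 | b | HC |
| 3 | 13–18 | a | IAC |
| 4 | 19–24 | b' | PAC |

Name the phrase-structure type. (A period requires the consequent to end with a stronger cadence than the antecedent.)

parallel double period

Four phrases in two halves: the first half (mm. 1–12) ends with a half cadence, the second (mm. 13-24) with a perfect authentic cadence — a large antecedent–consequent pair, i.e. a double period.
Phrase 3 begins with the same material as phrase 1, making it parallel.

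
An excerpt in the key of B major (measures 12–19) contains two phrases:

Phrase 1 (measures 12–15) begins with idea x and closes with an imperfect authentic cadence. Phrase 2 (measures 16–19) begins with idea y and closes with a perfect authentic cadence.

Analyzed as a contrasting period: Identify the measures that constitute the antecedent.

measures 12–15

The antecedent is the phrase ending with the weaker cadence (imperfect authentic cadence, phrase 1) and the consequent the one ending more conclusively (perfect authentic cadence, phrase 2); the antecedent is mm. 12-15.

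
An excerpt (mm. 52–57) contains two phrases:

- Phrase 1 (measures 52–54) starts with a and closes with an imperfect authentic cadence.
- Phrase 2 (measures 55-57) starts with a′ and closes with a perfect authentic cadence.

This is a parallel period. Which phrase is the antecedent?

phrase 1

The phrase ending with the weaker cadence (imperfect authentic cadence) is the antecedent; the one ending more conclusively (perfect authentic cadence) is the consequent. The antecedent is phrase 1.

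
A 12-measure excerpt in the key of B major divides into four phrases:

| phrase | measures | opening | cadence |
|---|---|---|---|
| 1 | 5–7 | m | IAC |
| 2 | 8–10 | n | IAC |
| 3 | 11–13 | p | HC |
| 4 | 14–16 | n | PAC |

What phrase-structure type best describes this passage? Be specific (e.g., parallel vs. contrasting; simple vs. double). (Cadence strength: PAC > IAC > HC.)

contrasting double period

Four phrases in two halves: the first half (measures 5–10) ends with an imperfect authentic cadence, the second (mm. 11-16) with a perfect authentic cadence — a large antecedent–consequent pair, i.e. a double period.
Phrase 3 begins with different material from phrase 1, making it contrasting.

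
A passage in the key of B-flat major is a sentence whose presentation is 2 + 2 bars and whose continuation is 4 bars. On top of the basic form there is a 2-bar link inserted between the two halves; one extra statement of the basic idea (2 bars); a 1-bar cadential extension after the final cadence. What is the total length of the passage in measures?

13 measures

Basic sentence: 2 + 2 + 4 = 8 bars.
8 (basic form) + 2 (link) + 2 (extra statement) + 1 (cadential extension) = 13.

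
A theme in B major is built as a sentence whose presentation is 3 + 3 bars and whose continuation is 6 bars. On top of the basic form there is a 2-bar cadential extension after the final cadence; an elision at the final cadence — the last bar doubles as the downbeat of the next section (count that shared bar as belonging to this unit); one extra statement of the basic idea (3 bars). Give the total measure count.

17 measures

Basic sentence: 3 + 3 + 6 = 12 bars.
12 (basic form) + 2 (cadential extension) + 3 (extra statement) = 17.
The elision shares a bar with the next section but does not change this unit's count.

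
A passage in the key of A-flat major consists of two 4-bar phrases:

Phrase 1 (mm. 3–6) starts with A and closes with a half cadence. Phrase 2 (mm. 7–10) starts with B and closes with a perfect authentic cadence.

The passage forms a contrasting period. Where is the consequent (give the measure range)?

The antecedent is the phrase ending with the weaker cadence (half cadence, phrase 1) and the consequent the one ending more conclusively (perfect authentic cadence, phrase 2); the consequent is mm. 7–10.

measures 7–10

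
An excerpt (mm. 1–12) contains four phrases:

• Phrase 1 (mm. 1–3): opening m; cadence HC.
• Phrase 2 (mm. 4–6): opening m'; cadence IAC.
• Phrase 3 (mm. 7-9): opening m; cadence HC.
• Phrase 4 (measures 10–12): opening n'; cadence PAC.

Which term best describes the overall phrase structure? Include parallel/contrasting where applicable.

Four phrases in two halves: the first half (mm. 1-6) ends with an imperfect authentic cadence, the second (bars 7-12) with a perfect authentic cadence — a large antecedent–consequent pair, i.e. a double period.
Phrase 3 begins with the same material as phrase 1, making it parallel.

parallel double period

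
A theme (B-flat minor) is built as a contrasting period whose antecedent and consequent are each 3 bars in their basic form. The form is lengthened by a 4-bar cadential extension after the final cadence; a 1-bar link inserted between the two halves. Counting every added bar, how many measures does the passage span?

11 measures

Basic contrasting period: 3 + 3 = 6 bars.
6 (basic form) + 4 (cadential extension) + 1 (link) = 11.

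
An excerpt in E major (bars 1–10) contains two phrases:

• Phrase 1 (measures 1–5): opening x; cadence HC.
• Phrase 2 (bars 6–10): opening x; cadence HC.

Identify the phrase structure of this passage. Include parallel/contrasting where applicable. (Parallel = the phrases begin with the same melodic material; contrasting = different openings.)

repeated phrase

Both phrases have the same opening (x) and the same cadence (half cadence): the second is a restatement, not a consequent, so this is a repeated phrase rather than a period.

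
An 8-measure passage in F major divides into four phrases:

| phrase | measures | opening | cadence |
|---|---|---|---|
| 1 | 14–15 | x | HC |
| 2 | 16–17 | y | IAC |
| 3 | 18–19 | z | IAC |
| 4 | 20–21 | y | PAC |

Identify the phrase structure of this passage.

contrasting double period

Four phrases in two halves: the first half (mm. 14–17) ends with an imperfect authentic cadence, the second (bars 18–21) with a perfect authentic cadence — a large antecedent–consequent pair, i.e. a double period.
Phrase 3 begins with different material from phrase 1, making it contrasting.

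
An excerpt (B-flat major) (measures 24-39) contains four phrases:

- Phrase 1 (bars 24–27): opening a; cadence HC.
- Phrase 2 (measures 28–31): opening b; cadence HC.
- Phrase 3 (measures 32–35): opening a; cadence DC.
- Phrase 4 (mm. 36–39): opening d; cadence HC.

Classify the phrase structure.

phrase group

Phrase 4 ends with a half cadence, no stronger than phrase 2's half cadence, so the four phrases do not form a double period; nor do phrases 3–4 duplicate 1–2, so it is not a repeated period. With no phrase reaching a conclusive cadence, the passage is a phrase group.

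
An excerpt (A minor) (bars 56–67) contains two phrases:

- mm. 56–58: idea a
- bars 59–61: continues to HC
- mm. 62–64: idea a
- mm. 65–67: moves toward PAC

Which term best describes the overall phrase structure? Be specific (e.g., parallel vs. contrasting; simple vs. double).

parallel period

Phrase 1 ends with a half cadence (weaker) and phrase 2 with a perfect authentic cadence (stronger): antecedent + consequent = a period.
The two phrases open with the same material (a / a), so the period is parallel.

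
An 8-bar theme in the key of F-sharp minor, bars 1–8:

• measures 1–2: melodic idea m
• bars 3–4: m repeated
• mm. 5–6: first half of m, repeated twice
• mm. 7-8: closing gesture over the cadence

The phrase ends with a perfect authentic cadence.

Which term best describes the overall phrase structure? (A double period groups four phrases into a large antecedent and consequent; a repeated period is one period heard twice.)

sentence

Basic idea (bars 1-2) + its repetition (measures 3–4) form the presentation; fragmentation and cadence (bars 5-8) form the continuation — the 8-bar whole is a sentence.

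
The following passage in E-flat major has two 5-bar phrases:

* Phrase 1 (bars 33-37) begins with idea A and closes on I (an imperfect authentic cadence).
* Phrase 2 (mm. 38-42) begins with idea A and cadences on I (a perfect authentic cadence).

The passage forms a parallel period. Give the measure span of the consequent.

The phrase ending with the weaker cadence (imperfect authentic cadence) is the antecedent; the one ending more conclusively (perfect authentic cadence) is the consequent. The consequent is measures 38–42.

measures 38–42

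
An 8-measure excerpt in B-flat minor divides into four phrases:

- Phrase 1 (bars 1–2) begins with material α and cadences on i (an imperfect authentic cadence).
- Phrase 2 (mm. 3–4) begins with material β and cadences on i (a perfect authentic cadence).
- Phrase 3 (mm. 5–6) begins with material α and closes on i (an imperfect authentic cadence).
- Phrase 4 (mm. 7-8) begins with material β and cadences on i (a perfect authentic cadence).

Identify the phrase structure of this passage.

The cadence pattern IAC–PAC–IAC–PAC is weak–strong twice, and phrases 3–4 restate phrases 1–2: a period heard twice, not a double period (which would end weakly at phrase 2).

repeated period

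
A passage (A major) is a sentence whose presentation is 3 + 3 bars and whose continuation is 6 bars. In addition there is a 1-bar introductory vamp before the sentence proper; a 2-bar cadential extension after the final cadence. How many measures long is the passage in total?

Basic sentence: 3 + 3 + 6 = 12 bars.
12 (basic form) + 1 (introduction) + 2 (cadential extension) = 15.

15 measures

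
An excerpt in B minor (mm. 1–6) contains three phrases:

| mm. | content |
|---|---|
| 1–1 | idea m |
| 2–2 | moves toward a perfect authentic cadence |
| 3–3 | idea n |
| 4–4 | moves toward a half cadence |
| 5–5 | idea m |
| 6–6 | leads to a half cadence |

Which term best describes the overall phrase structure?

The final phrase closes with a half cadence, which is not stronger than the preceding half cadence; the 3 phrases lack an overall antecedent–consequent design and so form a phrase group.

phrase group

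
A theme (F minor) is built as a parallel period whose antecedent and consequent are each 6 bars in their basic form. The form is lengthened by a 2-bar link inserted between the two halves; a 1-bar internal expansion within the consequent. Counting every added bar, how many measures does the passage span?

15 measures

Basic parallel period: 6 + 6 = 12 bars.
12 (basic form) + 2 (link) + 1 (internal expansion) = 15.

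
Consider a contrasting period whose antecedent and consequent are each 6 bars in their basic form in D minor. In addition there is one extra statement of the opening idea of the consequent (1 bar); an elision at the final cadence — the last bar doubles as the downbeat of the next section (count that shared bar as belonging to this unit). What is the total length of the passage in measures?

13 measures

Basic contrasting period: 6 + 6 = 12 bars.
12 (basic form) + 1 (extra statement) = 13.
The elision shares a bar with the next section but does not change this unit's count.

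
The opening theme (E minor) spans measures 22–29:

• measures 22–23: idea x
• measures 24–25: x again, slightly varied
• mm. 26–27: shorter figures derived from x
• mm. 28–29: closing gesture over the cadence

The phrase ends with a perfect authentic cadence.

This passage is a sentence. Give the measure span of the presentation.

measures 22–25

The presentation of a sentence is the basic idea (mm. 22-23) plus its repetition (measures 24-25); the presentation is therefore mm. 22–25.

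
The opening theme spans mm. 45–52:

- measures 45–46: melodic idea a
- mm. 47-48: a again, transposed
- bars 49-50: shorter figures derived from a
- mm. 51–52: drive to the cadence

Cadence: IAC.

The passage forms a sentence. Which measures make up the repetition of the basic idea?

measures 47–48

The presentation of a sentence is the basic idea (mm. 45–46) plus its repetition (measures 47-48); the repetition of the basic idea is therefore bars 47–48.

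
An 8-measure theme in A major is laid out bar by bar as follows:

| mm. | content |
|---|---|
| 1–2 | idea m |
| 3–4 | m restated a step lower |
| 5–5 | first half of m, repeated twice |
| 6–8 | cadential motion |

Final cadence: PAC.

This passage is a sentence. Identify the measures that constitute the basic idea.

The presentation of a sentence is the basic idea (mm. 1-2) plus its repetition (mm. 3-4); the basic idea is therefore measures 1-2.

measures 1–2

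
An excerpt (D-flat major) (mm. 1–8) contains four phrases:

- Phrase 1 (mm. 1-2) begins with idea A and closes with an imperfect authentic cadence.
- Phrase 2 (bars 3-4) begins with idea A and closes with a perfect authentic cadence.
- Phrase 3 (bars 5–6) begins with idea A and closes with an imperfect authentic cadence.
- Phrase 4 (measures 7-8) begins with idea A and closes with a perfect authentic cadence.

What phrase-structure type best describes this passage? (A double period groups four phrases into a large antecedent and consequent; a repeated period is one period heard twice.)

repeated period

The cadence pattern IAC–PAC–IAC–PAC is weak–strong twice, and phrases 3–4 restate phrases 1–2: a period heard twice, not a double period (which would end weakly at phrase 2).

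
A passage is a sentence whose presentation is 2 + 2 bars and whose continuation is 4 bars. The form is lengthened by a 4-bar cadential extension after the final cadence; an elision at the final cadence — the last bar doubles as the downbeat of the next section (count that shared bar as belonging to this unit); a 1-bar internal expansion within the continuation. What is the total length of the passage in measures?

13 measures

Basic sentence: 2 + 2 + 4 = 8 bars.
8 (basic form) + 4 (cadential extension) + 1 (internal expansion) = 13.
The elision shares a bar with the next section but does not change this unit's count.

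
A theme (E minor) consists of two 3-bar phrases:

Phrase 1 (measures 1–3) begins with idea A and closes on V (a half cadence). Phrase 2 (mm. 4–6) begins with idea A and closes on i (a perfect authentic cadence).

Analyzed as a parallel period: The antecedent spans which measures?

The antecedent is the phrase ending with the weaker cadence (half cadence, phrase 1) and the consequent the one ending more conclusively (perfect authentic cadence, phrase 2); the antecedent is mm. 1–3.

measures 1–3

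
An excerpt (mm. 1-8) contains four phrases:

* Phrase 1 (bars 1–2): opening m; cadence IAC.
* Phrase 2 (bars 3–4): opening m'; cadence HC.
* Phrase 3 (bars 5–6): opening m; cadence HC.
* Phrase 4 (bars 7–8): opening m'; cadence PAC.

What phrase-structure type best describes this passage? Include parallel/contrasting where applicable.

Four phrases in two halves: the first half (mm. 1–4) ends with a half cadence, the second (measures 5–8) with a perfect authentic cadence — a large antecedent–consequent pair, i.e. a double period.
Phrase 3 begins with the same material as phrase 1, making it parallel.

parallel double period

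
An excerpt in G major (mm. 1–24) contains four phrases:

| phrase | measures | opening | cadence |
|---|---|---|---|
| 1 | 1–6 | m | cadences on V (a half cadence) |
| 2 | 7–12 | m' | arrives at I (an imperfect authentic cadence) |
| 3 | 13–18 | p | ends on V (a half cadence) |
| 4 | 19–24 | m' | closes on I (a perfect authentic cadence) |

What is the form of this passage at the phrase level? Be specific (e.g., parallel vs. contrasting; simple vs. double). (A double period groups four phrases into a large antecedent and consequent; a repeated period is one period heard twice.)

contrasting double period

Four phrases in two halves: the first half (mm. 1-12) ends with an imperfect authentic cadence, the second (mm. 13–24) with a perfect authentic cadence — a large antecedent–consequent pair, i.e. a double period.
Phrase 3 begins with different material from phrase 1, making it contrasting.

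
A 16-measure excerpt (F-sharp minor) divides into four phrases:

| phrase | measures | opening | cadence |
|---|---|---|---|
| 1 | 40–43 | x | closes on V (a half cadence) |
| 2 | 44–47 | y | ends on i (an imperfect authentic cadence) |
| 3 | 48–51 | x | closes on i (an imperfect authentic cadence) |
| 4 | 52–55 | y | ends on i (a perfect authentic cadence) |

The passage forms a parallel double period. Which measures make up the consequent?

In a double period the first pair of phrases (ending imperfect authentic cadence) is the large antecedent and the second pair (ending perfect authentic cadence) is the large consequent; the consequent is measures 48–55.

measures 48–55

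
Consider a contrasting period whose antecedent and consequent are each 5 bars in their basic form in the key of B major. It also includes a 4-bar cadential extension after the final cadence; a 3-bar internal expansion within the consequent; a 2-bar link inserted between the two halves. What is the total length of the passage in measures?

19 measures

Basic contrasting period: 5 + 5 = 10 bars.
10 (basic form) + 4 (cadential extension) + 3 (internal expansion) + 2 (link) = 19.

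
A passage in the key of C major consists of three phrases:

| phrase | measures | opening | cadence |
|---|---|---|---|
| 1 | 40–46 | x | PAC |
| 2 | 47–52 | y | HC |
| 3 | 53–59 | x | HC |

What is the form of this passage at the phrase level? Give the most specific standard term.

phrase group

The final phrase closes with a half cadence, which is not stronger than the preceding half cadence; the 3 phrases lack an overall antecedent–consequent design and so form a phrase group.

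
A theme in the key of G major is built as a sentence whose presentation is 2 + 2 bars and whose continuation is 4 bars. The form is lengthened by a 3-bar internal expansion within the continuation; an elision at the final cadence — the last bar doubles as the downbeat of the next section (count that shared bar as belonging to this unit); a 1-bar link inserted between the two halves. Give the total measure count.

12 measures

Basic sentence: 2 + 2 + 4 = 8 bars.
8 (basic form) + 3 (internal expansion) + 1 (link) = 12.
The elision shares a bar with the next section but does not change this unit's count.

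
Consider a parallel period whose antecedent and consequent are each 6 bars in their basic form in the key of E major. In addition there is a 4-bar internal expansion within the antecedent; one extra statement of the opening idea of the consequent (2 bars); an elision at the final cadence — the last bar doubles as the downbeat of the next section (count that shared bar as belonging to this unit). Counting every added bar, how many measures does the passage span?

18 measures

Basic parallel period: 6 + 6 = 12 bars.
12 (basic form) + 4 (internal expansion) + 2 (extra statement) = 18.
The elision shares a bar with the next section but does not change this unit's count.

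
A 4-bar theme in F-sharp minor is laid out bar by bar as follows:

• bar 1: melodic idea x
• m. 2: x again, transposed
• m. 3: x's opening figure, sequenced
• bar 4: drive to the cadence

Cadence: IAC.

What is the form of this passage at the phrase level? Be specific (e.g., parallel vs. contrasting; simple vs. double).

Basic idea (m. 1) + its repetition (m. 2) form the presentation; fragmentation and cadence (measures 3-4) form the continuation — the 4-bar whole is a sentence.

sentence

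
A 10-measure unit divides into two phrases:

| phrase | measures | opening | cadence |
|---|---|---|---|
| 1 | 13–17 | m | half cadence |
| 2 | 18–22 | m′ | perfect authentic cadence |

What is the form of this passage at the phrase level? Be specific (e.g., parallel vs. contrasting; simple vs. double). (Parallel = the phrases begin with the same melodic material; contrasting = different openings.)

Phrase 1 ends with a half cadence (weaker) and phrase 2 with a perfect authentic cadence (stronger): antecedent + consequent = a period.
The two phrases open with the same material (m / m′), so the period is parallel.

parallel period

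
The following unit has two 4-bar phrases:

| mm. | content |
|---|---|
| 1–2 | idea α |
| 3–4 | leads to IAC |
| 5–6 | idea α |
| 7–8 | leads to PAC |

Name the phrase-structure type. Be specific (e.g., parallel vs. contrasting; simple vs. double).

Phrase 1 ends with an imperfect authentic cadence (weaker) and phrase 2 with a perfect authentic cadence (stronger): antecedent + consequent = a period.
The two phrases open with the same material (α / α), so the period is parallel.

parallel period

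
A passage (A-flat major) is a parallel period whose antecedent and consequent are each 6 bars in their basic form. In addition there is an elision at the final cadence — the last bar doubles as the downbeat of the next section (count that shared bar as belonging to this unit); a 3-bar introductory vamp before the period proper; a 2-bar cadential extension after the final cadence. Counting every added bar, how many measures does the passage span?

17 measures

Basic parallel period: 6 + 6 = 12 bars.
12 (basic form) + 3 (introduction) + 2 (cadential extension) = 17.
The elision shares a bar with the next section but does not change this unit's count.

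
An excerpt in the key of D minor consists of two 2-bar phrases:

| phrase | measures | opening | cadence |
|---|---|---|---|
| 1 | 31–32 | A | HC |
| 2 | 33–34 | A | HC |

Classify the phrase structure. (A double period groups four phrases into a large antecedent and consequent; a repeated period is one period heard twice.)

repeated phrase

Both phrases have the same opening (A) and the same cadence (half cadence): the second is a restatement, not a consequent, so this is a repeated phrase rather than a period.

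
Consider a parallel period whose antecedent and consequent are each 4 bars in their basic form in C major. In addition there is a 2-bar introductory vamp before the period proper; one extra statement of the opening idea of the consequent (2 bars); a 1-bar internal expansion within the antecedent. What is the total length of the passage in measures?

13 measures

Basic parallel period: 4 + 4 = 8 bars.
8 (basic form) + 2 (introduction) + 2 (extra statement) + 1 (internal expansion) = 13.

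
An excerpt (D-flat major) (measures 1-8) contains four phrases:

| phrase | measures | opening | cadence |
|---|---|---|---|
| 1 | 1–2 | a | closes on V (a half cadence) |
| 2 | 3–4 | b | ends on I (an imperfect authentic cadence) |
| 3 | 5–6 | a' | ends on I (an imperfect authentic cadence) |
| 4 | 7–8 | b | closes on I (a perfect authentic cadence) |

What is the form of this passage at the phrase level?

parallel double period

Four phrases in two halves: the first half (bars 1-4) ends with an imperfect authentic cadence, the second (bars 5–8) with a perfect authentic cadence — a large antecedent–consequent pair, i.e. a double period.
Phrase 3 begins with the same material as phrase 1, making it parallel.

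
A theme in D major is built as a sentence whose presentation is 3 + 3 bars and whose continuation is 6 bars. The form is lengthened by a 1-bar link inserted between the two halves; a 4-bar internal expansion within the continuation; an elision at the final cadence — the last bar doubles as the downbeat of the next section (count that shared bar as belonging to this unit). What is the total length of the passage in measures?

Basic sentence: 3 + 3 + 6 = 12 bars.
12 (basic form) + 1 (link) + 4 (internal expansion) = 17.
The elision shares a bar with the next section but does not change this unit's count.

17 measures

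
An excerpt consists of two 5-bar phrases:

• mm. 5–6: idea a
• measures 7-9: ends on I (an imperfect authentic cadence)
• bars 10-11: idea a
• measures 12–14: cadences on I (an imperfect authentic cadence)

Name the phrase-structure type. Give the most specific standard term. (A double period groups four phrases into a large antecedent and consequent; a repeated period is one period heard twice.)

Both phrases have the same opening (a) and the same cadence (imperfect authentic cadence): the second is a restatement, not a consequent, so this is a repeated phrase rather than a period.

repeated phrase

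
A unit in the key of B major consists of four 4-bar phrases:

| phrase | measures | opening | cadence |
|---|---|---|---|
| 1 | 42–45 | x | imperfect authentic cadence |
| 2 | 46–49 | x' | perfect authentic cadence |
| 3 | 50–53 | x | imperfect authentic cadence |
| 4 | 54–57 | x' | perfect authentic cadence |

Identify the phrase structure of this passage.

The cadence pattern IAC–PAC–IAC–PAC is weak–strong twice, and phrases 3–4 restate phrases 1–2: a period heard twice, not a double period (which would end weakly at phrase 2).

repeated period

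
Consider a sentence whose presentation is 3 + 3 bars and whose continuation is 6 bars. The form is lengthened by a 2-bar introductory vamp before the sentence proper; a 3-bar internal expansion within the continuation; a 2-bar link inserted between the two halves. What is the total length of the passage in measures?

Basic sentence: 3 + 3 + 6 = 12 bars.
12 (basic form) + 2 (introduction) + 3 (internal expansion) + 2 (link) = 19.

19 measures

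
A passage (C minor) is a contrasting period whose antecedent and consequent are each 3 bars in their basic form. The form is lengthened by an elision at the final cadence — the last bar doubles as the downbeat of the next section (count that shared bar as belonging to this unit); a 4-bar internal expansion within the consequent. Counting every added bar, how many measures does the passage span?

10 measures

Basic contrasting period: 3 + 3 = 6 bars.
6 (basic form) + 4 (internal expansion) = 10.
The elision shares a bar with the next section but does not change this unit's count.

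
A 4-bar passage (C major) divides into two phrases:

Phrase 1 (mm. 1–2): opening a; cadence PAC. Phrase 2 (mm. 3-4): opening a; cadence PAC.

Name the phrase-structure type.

repeated phrase

Both phrases have the same opening (a) and the same cadence (perfect authentic cadence): the second is a restatement, not a consequent, so this is a repeated phrase rather than a period.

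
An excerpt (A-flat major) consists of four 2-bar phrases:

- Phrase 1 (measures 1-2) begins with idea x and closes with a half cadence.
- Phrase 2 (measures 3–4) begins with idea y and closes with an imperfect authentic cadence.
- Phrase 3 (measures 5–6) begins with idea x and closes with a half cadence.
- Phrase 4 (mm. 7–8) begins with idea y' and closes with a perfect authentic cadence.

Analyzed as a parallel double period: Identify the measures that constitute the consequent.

measures 5–8

In a double period the four phrases pair into a large antecedent (phrases 1–2, ending imperfect authentic cadence) and a large consequent (phrases 3–4, ending perfect authentic cadence). The consequent spans measures 5–8.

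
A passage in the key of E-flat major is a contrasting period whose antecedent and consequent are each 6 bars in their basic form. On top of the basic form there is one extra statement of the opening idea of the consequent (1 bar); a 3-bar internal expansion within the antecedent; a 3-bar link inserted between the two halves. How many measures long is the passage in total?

Basic contrasting period: 6 + 6 = 12 bars.
12 (basic form) + 1 (extra statement) + 3 (internal expansion) + 3 (link) = 19.

19 measures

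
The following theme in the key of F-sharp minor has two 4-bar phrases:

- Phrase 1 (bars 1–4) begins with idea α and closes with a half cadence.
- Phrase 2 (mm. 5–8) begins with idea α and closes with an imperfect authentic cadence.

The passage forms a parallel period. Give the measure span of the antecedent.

The antecedent is the phrase ending with the weaker cadence (half cadence, phrase 1) and the consequent the one ending more conclusively (imperfect authentic cadence, phrase 2); the antecedent is mm. 1–4.

measures 1–4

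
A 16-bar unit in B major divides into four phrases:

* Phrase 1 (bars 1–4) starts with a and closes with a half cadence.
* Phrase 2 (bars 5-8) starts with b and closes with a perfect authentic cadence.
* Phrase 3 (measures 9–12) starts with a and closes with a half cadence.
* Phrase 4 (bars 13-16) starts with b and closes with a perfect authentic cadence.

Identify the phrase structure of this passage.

The cadence pattern HC–PAC–HC–PAC is weak–strong twice, and phrases 3–4 restate phrases 1–2: a period heard twice, not a double period (which would end weakly at phrase 2).

repeated period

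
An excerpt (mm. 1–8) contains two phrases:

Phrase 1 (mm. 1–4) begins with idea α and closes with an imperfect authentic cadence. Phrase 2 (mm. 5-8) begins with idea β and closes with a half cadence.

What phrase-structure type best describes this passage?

phrase group

The second phrase closes with a half cadence, which is not stronger than the first phrase's imperfect authentic cadence; without a weak→strong cadential pair there is no antecedent–consequent relationship, so this is a phrase group rather than a period.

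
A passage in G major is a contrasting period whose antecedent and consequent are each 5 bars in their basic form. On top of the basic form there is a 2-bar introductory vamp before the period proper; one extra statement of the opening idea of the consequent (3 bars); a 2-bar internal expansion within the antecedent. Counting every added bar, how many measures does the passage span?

Basic contrasting period: 5 + 5 = 10 bars.
10 (basic form) + 2 (introduction) + 3 (extra statement) + 2 (internal expansion) = 17.

17 measures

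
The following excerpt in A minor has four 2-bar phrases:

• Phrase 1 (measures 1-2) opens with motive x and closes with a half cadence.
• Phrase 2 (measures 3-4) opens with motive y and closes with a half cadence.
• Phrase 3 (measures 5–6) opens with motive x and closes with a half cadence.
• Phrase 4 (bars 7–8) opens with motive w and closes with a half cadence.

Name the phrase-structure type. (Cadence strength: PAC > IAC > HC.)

Phrase 4 ends with a half cadence, no stronger than phrase 2's half cadence, so the four phrases do not form a double period; nor do phrases 3–4 duplicate 1–2, so it is not a repeated period. With no phrase reaching a conclusive cadence, the passage is a phrase group.

phrase group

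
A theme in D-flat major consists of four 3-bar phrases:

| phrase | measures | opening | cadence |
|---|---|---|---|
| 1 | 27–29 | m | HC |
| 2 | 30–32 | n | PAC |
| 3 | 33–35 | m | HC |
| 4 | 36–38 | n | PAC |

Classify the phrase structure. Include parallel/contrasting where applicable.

The cadence pattern HC–PAC–HC–PAC is weak–strong twice, and phrases 3–4 restate phrases 1–2: a period heard twice, not a double period (which would end weakly at phrase 2).

repeated period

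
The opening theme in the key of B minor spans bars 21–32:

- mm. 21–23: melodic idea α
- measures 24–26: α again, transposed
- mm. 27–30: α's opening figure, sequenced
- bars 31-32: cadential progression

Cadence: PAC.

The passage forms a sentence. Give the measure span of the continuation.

After the presentation (bars 21-26), the continuation covers the fragmentation through the cadence: measures 27-32.

measures 27–32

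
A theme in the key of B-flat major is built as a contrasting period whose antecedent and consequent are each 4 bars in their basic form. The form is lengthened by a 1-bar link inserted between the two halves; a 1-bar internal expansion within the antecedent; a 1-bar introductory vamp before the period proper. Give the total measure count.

11 measures

Basic contrasting period: 4 + 4 = 8 bars.
8 (basic form) + 1 (link) + 1 (internal expansion) + 1 (introduction) = 11.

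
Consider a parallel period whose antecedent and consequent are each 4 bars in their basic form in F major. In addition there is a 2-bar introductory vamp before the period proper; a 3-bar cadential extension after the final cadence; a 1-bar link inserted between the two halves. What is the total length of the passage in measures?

Basic parallel period: 4 + 4 = 8 bars.
8 (basic form) + 2 (introduction) + 3 (cadential extension) + 1 (link) = 14.

14 measures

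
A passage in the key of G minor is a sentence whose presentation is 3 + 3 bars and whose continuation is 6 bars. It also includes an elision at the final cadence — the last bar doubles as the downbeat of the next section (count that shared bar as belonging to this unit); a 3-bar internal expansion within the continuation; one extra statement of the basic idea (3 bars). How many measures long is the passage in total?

Basic sentence: 3 + 3 + 6 = 12 bars.
12 (basic form) + 3 (internal expansion) + 3 (extra statement) = 18.
The elision shares a bar with the next section but does not change this unit's count.

18 measures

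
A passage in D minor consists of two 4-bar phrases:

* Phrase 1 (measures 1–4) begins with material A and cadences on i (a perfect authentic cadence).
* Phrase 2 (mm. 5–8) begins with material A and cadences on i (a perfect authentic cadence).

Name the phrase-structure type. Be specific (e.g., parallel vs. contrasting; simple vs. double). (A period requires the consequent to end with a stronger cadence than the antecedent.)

Both phrases have the same opening (A) and the same cadence (perfect authentic cadence): the second is a restatement, not a consequent, so this is a repeated phrase rather than a period.

repeated phrase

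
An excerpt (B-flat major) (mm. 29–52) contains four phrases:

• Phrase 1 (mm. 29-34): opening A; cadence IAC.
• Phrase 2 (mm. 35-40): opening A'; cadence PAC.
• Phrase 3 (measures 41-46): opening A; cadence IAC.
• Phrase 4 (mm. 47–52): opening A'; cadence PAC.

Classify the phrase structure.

The cadence pattern IAC–PAC–IAC–PAC is weak–strong twice, and phrases 3–4 restate phrases 1–2: a period heard twice, not a double period (which would end weakly at phrase 2).

repeated period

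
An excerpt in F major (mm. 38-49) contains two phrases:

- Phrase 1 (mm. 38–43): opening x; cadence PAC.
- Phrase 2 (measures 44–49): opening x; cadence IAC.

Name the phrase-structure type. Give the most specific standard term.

The second phrase closes with an imperfect authentic cadence, which is not stronger than the first phrase's perfect authentic cadence; without a weak→strong cadential pair there is no antecedent–consequent relationship, so this is a phrase group rather than a period.

phrase group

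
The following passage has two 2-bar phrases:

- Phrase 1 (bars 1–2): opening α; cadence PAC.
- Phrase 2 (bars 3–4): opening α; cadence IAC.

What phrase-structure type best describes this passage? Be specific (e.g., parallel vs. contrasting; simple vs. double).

phrase group

The second phrase closes with an imperfect authentic cadence, which is not stronger than the first phrase's perfect authentic cadence; without a weak→strong cadential pair there is no antecedent–consequent relationship, so this is a phrase group rather than a period.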